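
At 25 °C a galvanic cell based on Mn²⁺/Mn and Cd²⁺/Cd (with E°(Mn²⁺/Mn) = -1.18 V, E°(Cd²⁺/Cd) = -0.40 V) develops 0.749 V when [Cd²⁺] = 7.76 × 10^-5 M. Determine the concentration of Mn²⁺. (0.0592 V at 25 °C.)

8.7 × 10^-4 M

From the Nernst equation, log Q = n(E° − E)/0.0592 = 2(0.78 − 0.749)/0.0592 = 1.047, so Q = 11.2.
With Q = [Mn²⁺]/[Cd²⁺] and the known concentrations, [Mn²⁺] in the numerator gives [Mn²⁺] = 8.7 × 10^-4 M.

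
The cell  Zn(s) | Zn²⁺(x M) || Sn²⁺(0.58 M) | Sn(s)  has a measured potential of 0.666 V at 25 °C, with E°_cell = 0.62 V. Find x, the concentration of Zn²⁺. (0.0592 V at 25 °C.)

0.016 M

From the Nernst equation, log Q = n(E° − E)/0.0592 = 2(0.62 − 0.666)/0.0592 = -1.554, so Q = 0.0279.
With Q = [Zn²⁺]/[Sn²⁺] and the known concentrations, [Zn²⁺] in the numerator gives [Zn²⁺] = 0.016 M.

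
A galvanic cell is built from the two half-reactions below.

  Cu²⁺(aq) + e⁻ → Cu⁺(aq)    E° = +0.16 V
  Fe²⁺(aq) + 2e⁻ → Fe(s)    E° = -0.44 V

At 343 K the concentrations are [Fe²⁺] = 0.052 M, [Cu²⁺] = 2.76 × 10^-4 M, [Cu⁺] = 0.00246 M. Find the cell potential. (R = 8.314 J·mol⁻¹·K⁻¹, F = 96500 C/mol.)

0.579 V

The Cu²⁺/Cu⁺ couple has the higher reduction potential and acts as the cathode, so E°_cell = +0.16 − (-0.44) = 0.60 V.
Balancing electrons gives n = 2; the reaction quotient is Q = [Fe²⁺]·[Cu⁺]^2/[Cu²⁺]^2 = 4.13.
E = E° − (RT/nF) ln Q = 0.60 − (8.314×343)/(2×96500) × (1.419) = 0.600 − 0.021 = 0.579 V.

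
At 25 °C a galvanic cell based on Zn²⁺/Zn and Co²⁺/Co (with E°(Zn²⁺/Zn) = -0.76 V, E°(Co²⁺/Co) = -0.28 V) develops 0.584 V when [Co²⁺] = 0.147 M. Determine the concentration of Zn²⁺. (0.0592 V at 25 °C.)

From the Nernst equation, log Q = n(E° − E)/0.0592 = 2(0.48 − 0.584)/0.0592 = -3.514, so Q = 3.07 × 10^-4.
With Q = [Zn²⁺]/[Co²⁺] and the known concentrations, [Zn²⁺] in the numerator gives [Zn²⁺] = 4.5 × 10^-5 M.

4.5 × 10^-5 M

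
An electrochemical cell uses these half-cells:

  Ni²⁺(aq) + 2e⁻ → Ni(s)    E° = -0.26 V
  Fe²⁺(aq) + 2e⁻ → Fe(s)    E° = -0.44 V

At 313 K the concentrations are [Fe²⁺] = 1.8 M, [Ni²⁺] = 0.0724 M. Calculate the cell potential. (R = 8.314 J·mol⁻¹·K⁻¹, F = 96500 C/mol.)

0.137 V

The Ni²⁺/Ni couple has the higher reduction potential and acts as the cathode, so E°_cell = -0.26 − (-0.44) = 0.18 V.
Balancing electrons gives n = 2; the reaction quotient is Q = [Fe²⁺]/[Ni²⁺] = 24.9.
E = E° − (RT/nF) ln Q = 0.18 − (8.314×313)/(2×96500) × (3.213) = 0.180 − 0.043 = 0.137 V.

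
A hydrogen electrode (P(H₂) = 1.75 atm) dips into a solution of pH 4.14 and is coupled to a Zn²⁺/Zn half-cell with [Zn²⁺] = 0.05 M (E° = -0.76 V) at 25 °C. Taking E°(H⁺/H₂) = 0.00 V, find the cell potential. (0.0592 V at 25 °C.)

The hydrogen couple is the cathode, so E°_cell = 0.76 V; n = 2.
[H⁺] = 10^(−4.14) = 7.2 × 10^-5 M, and Q = [Zn²⁺]·P(H₂) / [H⁺]^2 = 1.67 × 10^7.
E = E° − (0.0592/2) log Q = 0.76 − (0.0592/2)(7.222) = 0.546 V.

0.55 V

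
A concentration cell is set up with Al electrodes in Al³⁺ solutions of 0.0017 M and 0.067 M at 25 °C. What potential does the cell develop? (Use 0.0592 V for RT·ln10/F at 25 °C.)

0.031 V

Both half-cells are Al³⁺/Al, so E°_cell = 0. The concentrated side is the cathode; the cell reaction moves Al³⁺ from high to low concentration with n = 3.
Q = [Al³⁺]_dilute/[Al³⁺]_conc = 0.0017/0.067 = 0.0254.
E = 0 − (0.0592/3) log Q = −(0.0592/3)(-1.596) = 0.0315 V.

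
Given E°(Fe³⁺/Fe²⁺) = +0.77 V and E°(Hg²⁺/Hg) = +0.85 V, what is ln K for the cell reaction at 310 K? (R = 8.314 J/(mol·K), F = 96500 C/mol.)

ln K = 6.0

E°_cell = +0.85 − (+0.77) = 0.08 V, with n = 2 electrons transferred.
At equilibrium E = 0, so the Nernst equation gives ln K = nFE°/RT = (2)(96500)(0.08)/((8.314)(310)) = 5.99.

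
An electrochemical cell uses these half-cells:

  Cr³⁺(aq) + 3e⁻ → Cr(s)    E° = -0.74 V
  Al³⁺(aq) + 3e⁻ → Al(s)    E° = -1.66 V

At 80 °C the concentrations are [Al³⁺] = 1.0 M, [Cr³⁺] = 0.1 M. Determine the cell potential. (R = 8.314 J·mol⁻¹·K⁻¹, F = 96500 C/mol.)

The Cr³⁺/Cr couple has the higher reduction potential and acts as the cathode, so E°_cell = -0.74 − (-1.66) = 0.92 V.
Balancing electrons gives n = 3; the reaction quotient is Q = [Al³⁺]/[Cr³⁺] = 10.0.
E = E° − (RT/nF) ln Q = 0.92 − (8.314×353)/(3×96500) × (2.303) = 0.920 − 0.023 = 0.897 V.

0.897 V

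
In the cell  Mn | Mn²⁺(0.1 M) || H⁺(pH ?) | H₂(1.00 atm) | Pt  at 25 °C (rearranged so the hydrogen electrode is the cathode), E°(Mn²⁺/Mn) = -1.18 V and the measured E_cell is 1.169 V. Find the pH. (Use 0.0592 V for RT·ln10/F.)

pH = 0.69

E°_cell = 1.18 V and n = 2.
log Q = n(E° − E)/0.0592 = 2×(1.18 − 1.169)/0.0592 = 0.372.
With Q = [Mn²⁺]·P(H₂) / [H⁺]^2, solving for [H⁺] gives log[H⁺] = -0.686, so pH = 0.69.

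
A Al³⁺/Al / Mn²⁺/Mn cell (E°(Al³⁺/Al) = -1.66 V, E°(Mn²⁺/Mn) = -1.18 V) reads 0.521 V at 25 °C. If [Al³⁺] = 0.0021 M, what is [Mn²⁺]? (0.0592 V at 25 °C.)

From the Nernst equation, log Q = n(E° − E)/0.0592 = 6(0.48 − 0.521)/0.0592 = -4.155, so Q = 6.99 × 10^-5.
With Q = [Al³⁺]^2/[Mn²⁺]^3 and the known concentrations, [Mn²⁺]^3 in the denominator gives [Mn²⁺] = 0.4 M.

0.4 M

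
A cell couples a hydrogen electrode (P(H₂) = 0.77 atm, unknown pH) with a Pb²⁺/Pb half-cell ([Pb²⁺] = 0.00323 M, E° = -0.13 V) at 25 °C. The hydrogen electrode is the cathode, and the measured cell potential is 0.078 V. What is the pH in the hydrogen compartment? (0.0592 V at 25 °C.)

E°_cell = 0.13 V and n = 2.
log Q = n(E° − E)/0.0592 = 2×(0.13 − 0.078)/0.0592 = 1.757.
With Q = [Pb²⁺]·P(H₂) / [H⁺]^2, solving for [H⁺] gives log[H⁺] = -2.181, so pH = 2.18.

pH = 2.18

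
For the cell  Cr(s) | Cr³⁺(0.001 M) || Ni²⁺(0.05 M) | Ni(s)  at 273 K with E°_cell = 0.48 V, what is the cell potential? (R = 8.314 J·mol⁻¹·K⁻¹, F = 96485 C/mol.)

Balancing electrons gives n = 6; the reaction quotient is Q = [Cr³⁺]^2/[Ni²⁺]^3 = 0.00800.
E = E° − (RT/nF) ln Q = 0.48 − (8.314×273)/(6×96485) × (-4.828) = 0.480 + 0.019 = 0.499 V.

0.499 V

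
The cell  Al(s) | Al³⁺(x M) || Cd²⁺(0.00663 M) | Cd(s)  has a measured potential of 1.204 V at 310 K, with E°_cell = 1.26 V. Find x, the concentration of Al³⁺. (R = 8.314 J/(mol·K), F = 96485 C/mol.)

0.29 M

From the Nernst equation, ln Q = nF(E° − E)/RT = 6×96485×(1.26 − 1.204)/(8.314×310) = 12.578, so Q = 2.9 × 10^5.
With Q = [Al³⁺]^2/[Cd²⁺]^3 and the known concentrations, [Al³⁺]^2 in the numerator gives [Al³⁺] = 0.29 M.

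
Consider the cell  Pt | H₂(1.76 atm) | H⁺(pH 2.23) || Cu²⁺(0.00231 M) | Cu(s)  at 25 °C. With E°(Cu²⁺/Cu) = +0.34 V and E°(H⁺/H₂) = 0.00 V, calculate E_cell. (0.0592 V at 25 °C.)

0.40 V

The Cu²⁺/Cu couple is the cathode, so E°_cell = 0.34 V; n = 2.
[H⁺] = 10^(−2.23) = 0.0059 M, and Q = [H⁺]^2 / ([Cu²⁺]·P(H₂)) = 0.00853.
E = E° − (0.0592/2) log Q = 0.34 − (0.0592/2)(-2.069) = 0.401 V.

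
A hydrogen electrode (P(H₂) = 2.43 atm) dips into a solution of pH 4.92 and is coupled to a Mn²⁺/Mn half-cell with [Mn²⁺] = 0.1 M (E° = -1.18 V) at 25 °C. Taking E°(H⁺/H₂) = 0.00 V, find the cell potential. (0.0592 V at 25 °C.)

0.91 V

The hydrogen couple is the cathode, so E°_cell = 1.18 V; n = 2.
[H⁺] = 10^(−4.92) = 1.2 × 10^-5 M, and Q = [Mn²⁺]·P(H₂) / [H⁺]^2 = 1.68 × 10^9.
E = E° − (0.0592/2) log Q = 1.18 − (0.0592/2)(9.226) = 0.907 V.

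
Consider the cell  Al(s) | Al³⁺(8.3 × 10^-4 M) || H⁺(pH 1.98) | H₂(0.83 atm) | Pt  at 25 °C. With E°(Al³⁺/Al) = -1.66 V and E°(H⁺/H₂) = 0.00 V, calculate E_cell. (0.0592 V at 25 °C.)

The hydrogen couple is the cathode, so E°_cell = 1.66 V; n = 6.
[H⁺] = 10^(−1.98) = 0.010 M, and Q = [Al³⁺]^2·P(H₂)^3 / [H⁺]^6 = 2.99 × 10^5.
E = E° − (0.0592/6) log Q = 1.66 − (0.0592/6)(5.475) = 1.606 V.

1.61 V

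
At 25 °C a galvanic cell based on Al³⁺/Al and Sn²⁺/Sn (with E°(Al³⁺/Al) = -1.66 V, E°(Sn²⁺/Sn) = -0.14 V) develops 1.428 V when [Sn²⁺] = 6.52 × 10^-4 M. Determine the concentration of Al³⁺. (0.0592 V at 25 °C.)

From the Nernst equation, log Q = n(E° − E)/0.0592 = 6(1.52 − 1.428)/0.0592 = 9.324, so Q = 2.11 × 10^9.
With Q = [Al³⁺]^2/[Sn²⁺]^3 and the known concentrations, [Al³⁺]^2 in the numerator gives [Al³⁺] = 0.76 M.

0.76 M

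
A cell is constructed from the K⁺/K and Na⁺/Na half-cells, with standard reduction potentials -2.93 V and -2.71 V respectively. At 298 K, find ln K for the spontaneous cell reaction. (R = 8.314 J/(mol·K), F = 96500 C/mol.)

ln K = 8.6

E°_cell = -2.71 − (-2.93) = 0.22 V, with n = 1 electron transferred.
At equilibrium E = 0, so the Nernst equation gives ln K = nFE°/RT = (1)(96500)(0.22)/((8.314)(298)) = 8.57.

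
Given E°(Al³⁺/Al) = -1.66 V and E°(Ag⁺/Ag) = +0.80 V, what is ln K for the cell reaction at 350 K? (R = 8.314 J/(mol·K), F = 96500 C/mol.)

E°_cell = +0.80 − (-1.66) = 2.46 V, with n = 3 electrons transferred.
At equilibrium E = 0, so the Nernst equation gives ln K = nFE°/RT = (3)(96500)(2.46)/((8.314)(350)) = 244.74.

ln K = 244.7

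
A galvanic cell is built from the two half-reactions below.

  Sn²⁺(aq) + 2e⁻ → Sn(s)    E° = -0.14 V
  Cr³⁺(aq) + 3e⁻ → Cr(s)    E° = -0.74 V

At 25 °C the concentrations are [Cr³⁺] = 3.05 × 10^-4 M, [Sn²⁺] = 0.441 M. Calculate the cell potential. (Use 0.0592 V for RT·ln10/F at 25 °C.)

The Sn²⁺/Sn couple has the higher reduction potential and acts as the cathode, so E°_cell = -0.14 − (-0.74) = 0.60 V.
Balancing electrons gives n = 6; the reaction quotient is Q = [Cr³⁺]^2/[Sn²⁺]^3 = 1.08 × 10^-6.
At 25 °C, E = E° − (0.0592/n) log Q = 0.60 − (0.0592/6)(-5.965) = 0.600 + 0.059 = 0.659 V.

0.659 V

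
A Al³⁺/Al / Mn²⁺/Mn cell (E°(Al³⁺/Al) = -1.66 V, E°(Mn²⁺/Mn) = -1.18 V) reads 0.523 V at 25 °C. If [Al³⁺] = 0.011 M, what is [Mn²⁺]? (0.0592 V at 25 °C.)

1.4 M

From the Nernst equation, log Q = n(E° − E)/0.0592 = 6(0.48 − 0.523)/0.0592 = -4.358, so Q = 4.38 × 10^-5.
With Q = [Al³⁺]^2/[Mn²⁺]^3 and the known concentrations, [Mn²⁺]^3 in the denominator gives [Mn²⁺] = 1.4 M.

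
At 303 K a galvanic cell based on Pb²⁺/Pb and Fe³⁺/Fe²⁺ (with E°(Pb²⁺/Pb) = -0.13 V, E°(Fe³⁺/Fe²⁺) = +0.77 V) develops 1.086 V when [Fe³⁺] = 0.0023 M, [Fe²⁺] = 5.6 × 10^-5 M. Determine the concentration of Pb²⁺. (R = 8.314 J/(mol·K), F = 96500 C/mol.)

From the Nernst equation, ln Q = nF(E° − E)/RT = 2×96500×(0.90 − 1.086)/(8.314×303) = -14.250, so Q = 6.48 × 10^-7.
With Q = [Pb²⁺]·[Fe²⁺]^2/[Fe³⁺]^2 and the known concentrations, [Pb²⁺] in the numerator gives [Pb²⁺] = 0.0011 M.

0.0011 M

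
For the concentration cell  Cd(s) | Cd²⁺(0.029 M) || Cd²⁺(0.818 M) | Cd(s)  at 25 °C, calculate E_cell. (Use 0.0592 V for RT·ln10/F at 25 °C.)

Both half-cells are Cd²⁺/Cd, so E°_cell = 0. The concentrated side is the cathode; the cell reaction moves Cd²⁺ from high to low concentration with n = 2.
Q = [Cd²⁺]_dilute/[Cd²⁺]_conc = 0.029/0.818 = 0.0355.
E = 0 − (0.0592/2) log Q = −(0.0592/2)(-1.450) = 0.0429 V.

0.043 V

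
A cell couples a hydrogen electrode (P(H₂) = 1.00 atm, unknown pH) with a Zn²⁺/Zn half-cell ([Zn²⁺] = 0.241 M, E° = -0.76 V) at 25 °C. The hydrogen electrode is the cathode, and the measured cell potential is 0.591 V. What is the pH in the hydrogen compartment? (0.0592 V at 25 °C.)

E°_cell = 0.76 V and n = 2.
log Q = n(E° − E)/0.0592 = 2×(0.76 − 0.591)/0.0592 = 5.709.
With Q = [Zn²⁺]·P(H₂) / [H⁺]^2, solving for [H⁺] gives log[H⁺] = -3.164, so pH = 3.16.

pH = 3.16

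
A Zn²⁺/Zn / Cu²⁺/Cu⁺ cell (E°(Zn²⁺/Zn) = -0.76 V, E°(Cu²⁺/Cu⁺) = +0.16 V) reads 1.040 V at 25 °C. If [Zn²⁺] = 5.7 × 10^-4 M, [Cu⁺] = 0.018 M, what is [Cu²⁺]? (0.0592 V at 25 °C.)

0.046 M

From the Nernst equation, log Q = n(E° − E)/0.0592 = 2(0.92 − 1.040)/0.0592 = -4.054, so Q = 8.83 × 10^-5.
With Q = [Zn²⁺]·[Cu⁺]^2/[Cu²⁺]^2 and the known concentrations, [Cu²⁺]^2 in the denominator gives [Cu²⁺] = 0.046 M.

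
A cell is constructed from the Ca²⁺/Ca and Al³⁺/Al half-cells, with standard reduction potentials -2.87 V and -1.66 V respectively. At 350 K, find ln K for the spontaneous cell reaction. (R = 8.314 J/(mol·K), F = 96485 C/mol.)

E°_cell = -1.66 − (-2.87) = 1.21 V, with n = 6 electrons transferred.
At equilibrium E = 0, so the Nernst equation gives ln K = nFE°/RT = (6)(96485)(1.21)/((8.314)(350)) = 240.72.

ln K = 240.7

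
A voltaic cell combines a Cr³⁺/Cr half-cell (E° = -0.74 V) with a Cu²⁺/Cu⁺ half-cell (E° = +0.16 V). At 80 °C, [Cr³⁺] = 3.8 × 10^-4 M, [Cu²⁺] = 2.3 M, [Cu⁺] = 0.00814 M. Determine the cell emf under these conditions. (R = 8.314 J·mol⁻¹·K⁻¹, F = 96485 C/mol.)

The Cu²⁺/Cu⁺ couple has the higher reduction potential and acts as the cathode, so E°_cell = +0.16 − (-0.74) = 0.90 V.
Balancing electrons gives n = 3; the reaction quotient is Q = [Cr³⁺]·[Cu⁺]^3/[Cu²⁺]^3 = 1.68 × 10^-11.
E = E° − (RT/nF) ln Q = 0.90 − (8.314×353)/(3×96485) × (-24.807) = 0.900 + 0.252 = 1.152 V.

1.15 V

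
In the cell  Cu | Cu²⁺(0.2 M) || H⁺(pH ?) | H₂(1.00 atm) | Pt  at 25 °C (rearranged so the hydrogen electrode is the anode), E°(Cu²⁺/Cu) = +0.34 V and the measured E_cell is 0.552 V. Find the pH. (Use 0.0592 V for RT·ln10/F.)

pH = 3.93

E°_cell = 0.34 V and n = 2.
log Q = n(E° − E)/0.0592 = 2×(0.34 − 0.552)/0.0592 = -7.162.
With Q = [H⁺]^2 / ([Cu²⁺]·P(H₂)), solving for [H⁺] gives log[H⁺] = -3.931, so pH = 3.93.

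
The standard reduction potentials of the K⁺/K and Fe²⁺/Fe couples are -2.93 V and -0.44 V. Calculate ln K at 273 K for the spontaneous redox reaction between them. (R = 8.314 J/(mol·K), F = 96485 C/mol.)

ln K = 211.7

E°_cell = -0.44 − (-2.93) = 2.49 V, with n = 2 electrons transferred.
At equilibrium E = 0, so the Nernst equation gives ln K = nFE°/RT = (2)(96485)(2.49)/((8.314)(273)) = 211.70.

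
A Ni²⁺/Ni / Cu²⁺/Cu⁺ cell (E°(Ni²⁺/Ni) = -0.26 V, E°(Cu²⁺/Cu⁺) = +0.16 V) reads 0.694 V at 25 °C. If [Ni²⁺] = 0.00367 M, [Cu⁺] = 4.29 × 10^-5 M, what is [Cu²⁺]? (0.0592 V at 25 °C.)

From the Nernst equation, log Q = n(E° − E)/0.0592 = 2(0.42 − 0.694)/0.0592 = -9.257, so Q = 5.54 × 10^-10.
With Q = [Ni²⁺]·[Cu⁺]^2/[Cu²⁺]^2 and the known concentrations, [Cu²⁺]^2 in the denominator gives [Cu²⁺] = 0.11 M.

0.11 M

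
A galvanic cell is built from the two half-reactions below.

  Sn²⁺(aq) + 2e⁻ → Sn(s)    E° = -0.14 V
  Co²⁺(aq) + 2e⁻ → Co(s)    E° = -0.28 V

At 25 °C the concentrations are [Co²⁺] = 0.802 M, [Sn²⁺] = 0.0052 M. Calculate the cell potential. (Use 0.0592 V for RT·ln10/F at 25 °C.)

0.075 V

The Sn²⁺/Sn couple has the higher reduction potential and acts as the cathode, so E°_cell = -0.14 − (-0.28) = 0.14 V.
Balancing electrons gives n = 2; the reaction quotient is Q = [Co²⁺]/[Sn²⁺] = 154.
At 25 °C, E = E° − (0.0592/n) log Q = 0.14 − (0.0592/2)(2.188) = 0.140 − 0.065 = 0.075 V.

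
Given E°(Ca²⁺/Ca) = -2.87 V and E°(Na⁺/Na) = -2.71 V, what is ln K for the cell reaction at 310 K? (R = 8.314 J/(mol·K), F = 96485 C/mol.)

E°_cell = -2.71 − (-2.87) = 0.16 V, with n = 2 electrons transferred.
At equilibrium E = 0, so the Nernst equation gives ln K = nFE°/RT = (2)(96485)(0.16)/((8.314)(310)) = 11.98.

ln K = 12.0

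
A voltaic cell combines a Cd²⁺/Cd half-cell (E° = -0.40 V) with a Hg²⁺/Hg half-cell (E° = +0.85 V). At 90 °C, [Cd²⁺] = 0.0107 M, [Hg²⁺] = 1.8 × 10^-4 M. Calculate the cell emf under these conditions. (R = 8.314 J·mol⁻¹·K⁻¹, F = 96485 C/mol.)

1.19 V

The Hg²⁺/Hg couple has the higher reduction potential and acts as the cathode, so E°_cell = +0.85 − (-0.40) = 1.25 V.
Balancing electrons gives n = 2; the reaction quotient is Q = [Cd²⁺]/[Hg²⁺] = 59.4.
E = E° − (RT/nF) ln Q = 1.25 − (8.314×363)/(2×96485) × (4.085) = 1.250 − 0.064 = 1.186 V.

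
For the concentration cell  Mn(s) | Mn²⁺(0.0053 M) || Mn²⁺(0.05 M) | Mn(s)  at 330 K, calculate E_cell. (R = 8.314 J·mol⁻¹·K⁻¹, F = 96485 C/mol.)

0.032 V

Both half-cells are Mn²⁺/Mn, so E°_cell = 0. The concentrated side is the cathode; the cell reaction moves Mn²⁺ from high to low concentration with n = 2.
Q = [Mn²⁺]_dilute/[Mn²⁺]_conc = 0.0053/0.05 = 0.106.
E = 0 − (RT/nF) ln Q = −((8.314×330)/(2×96485))(-2.244) = 0.0319 V.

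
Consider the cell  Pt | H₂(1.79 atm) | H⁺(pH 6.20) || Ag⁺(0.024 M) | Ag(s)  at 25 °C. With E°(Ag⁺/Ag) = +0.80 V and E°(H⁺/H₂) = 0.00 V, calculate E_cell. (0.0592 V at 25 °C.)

The Ag⁺/Ag couple is the cathode, so E°_cell = 0.80 V; n = 2.
[H⁺] = 10^(−6.20) = 6.3 × 10^-7 M, and Q = [H⁺]^2 / ([Ag⁺]^2·P(H₂)) = 3.86 × 10^-10.
E = E° − (0.0592/2) log Q = 0.80 − (0.0592/2)(-9.413) = 1.079 V.

1.08 V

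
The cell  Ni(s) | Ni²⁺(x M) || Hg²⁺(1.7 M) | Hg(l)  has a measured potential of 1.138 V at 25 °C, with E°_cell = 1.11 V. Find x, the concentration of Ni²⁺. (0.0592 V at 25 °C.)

From the Nernst equation, log Q = n(E° − E)/0.0592 = 2(1.11 − 1.138)/0.0592 = -0.946, so Q = 0.113.
With Q = [Ni²⁺]/[Hg²⁺] and the known concentrations, [Ni²⁺] in the numerator gives [Ni²⁺] = 0.19 M.

0.19 M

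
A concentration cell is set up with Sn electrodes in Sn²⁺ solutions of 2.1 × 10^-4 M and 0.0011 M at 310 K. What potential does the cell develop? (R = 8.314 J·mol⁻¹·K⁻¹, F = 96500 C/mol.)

Both half-cells are Sn²⁺/Sn, so E°_cell = 0. The concentrated side is the cathode; the cell reaction moves Sn²⁺ from high to low concentration with n = 2.
Q = [Sn²⁺]_dilute/[Sn²⁺]_conc = 2.1 × 10^-4/0.0011 = 0.191.
E = 0 − (RT/nF) ln Q = −((8.314×310)/(2×96500))(-1.656) = 0.0221 V.

0.022 V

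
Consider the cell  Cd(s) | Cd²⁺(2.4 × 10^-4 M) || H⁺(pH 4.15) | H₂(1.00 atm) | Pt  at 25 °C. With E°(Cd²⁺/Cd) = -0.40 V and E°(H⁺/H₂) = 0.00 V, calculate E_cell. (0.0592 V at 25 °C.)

The hydrogen couple is the cathode, so E°_cell = 0.40 V; n = 2.
[H⁺] = 10^(−4.15) = 7.1 × 10^-5 M, and Q = [Cd²⁺]·P(H₂) / [H⁺]^2 = 4.79 × 10^4.
E = E° − (0.0592/2) log Q = 0.40 − (0.0592/2)(4.680) = 0.261 V.

0.26 V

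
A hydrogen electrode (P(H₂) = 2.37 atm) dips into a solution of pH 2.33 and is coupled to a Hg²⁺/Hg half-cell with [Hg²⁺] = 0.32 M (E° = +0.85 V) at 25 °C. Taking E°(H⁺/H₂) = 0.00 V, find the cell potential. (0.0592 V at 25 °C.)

0.98 V

The Hg²⁺/Hg couple is the cathode, so E°_cell = 0.85 V; n = 2.
[H⁺] = 10^(−2.33) = 0.0047 M, and Q = [H⁺]^2 / ([Hg²⁺]·P(H₂)) = 2.88 × 10^-5.
E = E° − (0.0592/2) log Q = 0.85 − (0.0592/2)(-4.540) = 0.984 V.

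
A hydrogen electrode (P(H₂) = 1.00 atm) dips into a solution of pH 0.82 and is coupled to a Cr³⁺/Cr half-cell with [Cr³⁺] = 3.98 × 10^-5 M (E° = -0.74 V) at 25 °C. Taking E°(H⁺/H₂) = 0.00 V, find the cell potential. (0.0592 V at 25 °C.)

The hydrogen couple is the cathode, so E°_cell = 0.74 V; n = 6.
[H⁺] = 10^(−0.82) = 0.15 M, and Q = [Cr³⁺]^2·P(H₂)^3 / [H⁺]^6 = 1.32 × 10^-4.
E = E° − (0.0592/6) log Q = 0.74 − (0.0592/6)(-3.880) = 0.778 V.

0.78 V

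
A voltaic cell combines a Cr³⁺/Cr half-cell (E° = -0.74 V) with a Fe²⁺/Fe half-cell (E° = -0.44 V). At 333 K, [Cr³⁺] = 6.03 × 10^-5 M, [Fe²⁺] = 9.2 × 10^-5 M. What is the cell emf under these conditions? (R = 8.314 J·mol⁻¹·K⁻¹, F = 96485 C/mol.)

0.260 V

The Fe²⁺/Fe couple has the higher reduction potential and acts as the cathode, so E°_cell = -0.44 − (-0.74) = 0.30 V.
Balancing electrons gives n = 6; the reaction quotient is Q = [Cr³⁺]^2/[Fe²⁺]^3 = 4670.
E = E° − (RT/nF) ln Q = 0.30 − (8.314×333)/(6×96485) × (8.449) = 0.300 − 0.040 = 0.260 V.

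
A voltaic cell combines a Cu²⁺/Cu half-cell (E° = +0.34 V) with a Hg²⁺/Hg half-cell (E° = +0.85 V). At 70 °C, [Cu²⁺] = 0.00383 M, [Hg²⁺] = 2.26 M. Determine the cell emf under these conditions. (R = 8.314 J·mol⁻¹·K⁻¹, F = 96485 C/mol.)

The Hg²⁺/Hg couple has the higher reduction potential and acts as the cathode, so E°_cell = +0.85 − (+0.34) = 0.51 V.
Balancing electrons gives n = 2; the reaction quotient is Q = [Cu²⁺]/[Hg²⁺] = 0.00169.
E = E° − (RT/nF) ln Q = 0.51 − (8.314×343)/(2×96485) × (-6.380) = 0.510 + 0.094 = 0.604 V.

0.604 V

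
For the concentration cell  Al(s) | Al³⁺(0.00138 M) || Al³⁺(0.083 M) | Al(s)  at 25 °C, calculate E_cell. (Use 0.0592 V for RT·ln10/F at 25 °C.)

0.035 V

Both half-cells are Al³⁺/Al, so E°_cell = 0. The concentrated side is the cathode; the cell reaction moves Al³⁺ from high to low concentration with n = 3.
Q = [Al³⁺]_dilute/[Al³⁺]_conc = 0.00138/0.083 = 0.0166.
E = 0 − (0.0592/3) log Q = −(0.0592/3)(-1.779) = 0.0351 V.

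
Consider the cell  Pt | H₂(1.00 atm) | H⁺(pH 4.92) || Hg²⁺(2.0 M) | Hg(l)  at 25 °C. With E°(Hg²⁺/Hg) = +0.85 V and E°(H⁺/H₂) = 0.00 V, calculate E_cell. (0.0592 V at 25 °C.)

The Hg²⁺/Hg couple is the cathode, so E°_cell = 0.85 V; n = 2.
[H⁺] = 10^(−4.92) = 1.2 × 10^-5 M, and Q = [H⁺]^2 / ([Hg²⁺]·P(H₂)) = 7.23 × 10^-11.
E = E° − (0.0592/2) log Q = 0.85 − (0.0592/2)(-10.141) = 1.150 V.

1.15 V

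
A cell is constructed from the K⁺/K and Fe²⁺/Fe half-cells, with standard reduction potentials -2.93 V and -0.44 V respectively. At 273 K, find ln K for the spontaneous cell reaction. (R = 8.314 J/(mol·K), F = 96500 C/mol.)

E°_cell = -0.44 − (-2.93) = 2.49 V, with n = 2 electrons transferred.
At equilibrium E = 0, so the Nernst equation gives ln K = nFE°/RT = (2)(96500)(2.49)/((8.314)(273)) = 211.73.

ln K = 211.7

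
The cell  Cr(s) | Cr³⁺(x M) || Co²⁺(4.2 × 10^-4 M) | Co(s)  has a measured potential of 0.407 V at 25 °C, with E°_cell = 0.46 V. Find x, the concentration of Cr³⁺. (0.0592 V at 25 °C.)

From the Nernst equation, log Q = n(E° − E)/0.0592 = 6(0.46 − 0.407)/0.0592 = 5.372, so Q = 2.35 × 10^5.
With Q = [Cr³⁺]^2/[Co²⁺]^3 and the known concentrations, [Cr³⁺]^2 in the numerator gives [Cr³⁺] = 0.0042 M.

0.0042 M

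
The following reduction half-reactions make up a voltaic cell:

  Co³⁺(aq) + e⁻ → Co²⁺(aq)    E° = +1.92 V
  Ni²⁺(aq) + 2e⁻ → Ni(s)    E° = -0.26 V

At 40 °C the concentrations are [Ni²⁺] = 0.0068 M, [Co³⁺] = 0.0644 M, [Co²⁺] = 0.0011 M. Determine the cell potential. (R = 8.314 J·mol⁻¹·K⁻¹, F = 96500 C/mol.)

2.36 V

The Co³⁺/Co²⁺ couple has the higher reduction potential and acts as the cathode, so E°_cell = +1.92 − (-0.26) = 2.18 V.
Balancing electrons gives n = 2; the reaction quotient is Q = [Ni²⁺]·[Co²⁺]^2/[Co³⁺]^2 = 1.98 × 10^-6.
E = E° − (RT/nF) ln Q = 2.18 − (8.314×313)/(2×96500) × (-13.130) = 2.180 + 0.177 = 2.357 V.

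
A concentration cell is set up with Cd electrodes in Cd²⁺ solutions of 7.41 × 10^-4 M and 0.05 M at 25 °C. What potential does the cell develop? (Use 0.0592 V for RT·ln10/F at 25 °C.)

Both half-cells are Cd²⁺/Cd, so E°_cell = 0. The concentrated side is the cathode; the cell reaction moves Cd²⁺ from high to low concentration with n = 2.
Q = [Cd²⁺]_dilute/[Cd²⁺]_conc = 7.41 × 10^-4/0.05 = 0.0148.
E = 0 − (0.0592/2) log Q = −(0.0592/2)(-1.829) = 0.0541 V.

0.054 V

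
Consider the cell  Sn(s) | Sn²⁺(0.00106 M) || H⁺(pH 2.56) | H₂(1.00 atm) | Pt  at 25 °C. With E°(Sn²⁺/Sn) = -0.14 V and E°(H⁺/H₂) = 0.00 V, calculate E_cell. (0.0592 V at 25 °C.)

The hydrogen couple is the cathode, so E°_cell = 0.14 V; n = 2.
[H⁺] = 10^(−2.56) = 0.0028 M, and Q = [Sn²⁺]·P(H₂) / [H⁺]^2 = 140.
E = E° − (0.0592/2) log Q = 0.14 − (0.0592/2)(2.145) = 0.077 V.

0.077 V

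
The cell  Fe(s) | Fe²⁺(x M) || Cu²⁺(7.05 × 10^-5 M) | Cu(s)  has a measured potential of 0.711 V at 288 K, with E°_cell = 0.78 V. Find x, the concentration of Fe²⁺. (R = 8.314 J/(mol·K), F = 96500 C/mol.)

From the Nernst equation, ln Q = nF(E° − E)/RT = 2×96500×(0.78 − 0.711)/(8.314×288) = 5.562, so Q = 260.
With Q = [Fe²⁺]/[Cu²⁺] and the known concentrations, [Fe²⁺] in the numerator gives [Fe²⁺] = 0.018 M.

0.018 M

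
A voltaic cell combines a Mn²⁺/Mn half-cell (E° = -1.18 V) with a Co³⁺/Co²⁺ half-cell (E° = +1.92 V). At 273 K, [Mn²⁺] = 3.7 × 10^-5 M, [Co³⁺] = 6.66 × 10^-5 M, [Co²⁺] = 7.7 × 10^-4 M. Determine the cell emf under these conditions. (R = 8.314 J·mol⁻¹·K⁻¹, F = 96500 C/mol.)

The Co³⁺/Co²⁺ couple has the higher reduction potential and acts as the cathode, so E°_cell = +1.92 − (-1.18) = 3.10 V.
Balancing electrons gives n = 2; the reaction quotient is Q = [Mn²⁺]·[Co²⁺]^2/[Co³⁺]^2 = 0.00495.
E = E° − (RT/nF) ln Q = 3.10 − (8.314×273)/(2×96500) × (-5.309) = 3.100 + 0.062 = 3.162 V.

3.16 V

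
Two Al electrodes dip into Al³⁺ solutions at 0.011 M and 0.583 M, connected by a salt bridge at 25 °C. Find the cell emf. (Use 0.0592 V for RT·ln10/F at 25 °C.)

Both half-cells are Al³⁺/Al, so E°_cell = 0. The concentrated side is the cathode; the cell reaction moves Al³⁺ from high to low concentration with n = 3.
Q = [Al³⁺]_dilute/[Al³⁺]_conc = 0.011/0.583 = 0.0189.
E = 0 − (0.0592/3) log Q = −(0.0592/3)(-1.724) = 0.0340 V.

0.034 V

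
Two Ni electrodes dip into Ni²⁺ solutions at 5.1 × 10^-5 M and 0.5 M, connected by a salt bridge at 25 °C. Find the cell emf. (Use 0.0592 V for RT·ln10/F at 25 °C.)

0.12 V

Both half-cells are Ni²⁺/Ni, so E°_cell = 0. The concentrated side is the cathode; the cell reaction moves Ni²⁺ from high to low concentration with n = 2.
Q = [Ni²⁺]_dilute/[Ni²⁺]_conc = 5.1 × 10^-5/0.5 = 1.02 × 10^-4.
E = 0 − (0.0592/2) log Q = −(0.0592/2)(-3.991) = 0.1181 V.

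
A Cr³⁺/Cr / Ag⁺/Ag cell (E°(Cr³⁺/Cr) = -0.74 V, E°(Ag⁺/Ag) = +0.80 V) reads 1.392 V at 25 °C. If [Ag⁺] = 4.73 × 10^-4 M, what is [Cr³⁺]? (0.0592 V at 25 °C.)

From the Nernst equation, log Q = n(E° − E)/0.0592 = 3(1.54 − 1.392)/0.0592 = 7.500, so Q = 3.16 × 10^7.
With Q = [Cr³⁺]/[Ag⁺]^3 and the known concentrations, [Cr³⁺] in the numerator gives [Cr³⁺] = 0.0033 M.

0.0033 M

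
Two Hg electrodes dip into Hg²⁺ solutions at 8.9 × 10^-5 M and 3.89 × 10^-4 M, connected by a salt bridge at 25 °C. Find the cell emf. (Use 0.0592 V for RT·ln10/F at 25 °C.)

0.019 V

Both half-cells are Hg²⁺/Hg, so E°_cell = 0. The concentrated side is the cathode; the cell reaction moves Hg²⁺ from high to low concentration with n = 2.
Q = [Hg²⁺]_dilute/[Hg²⁺]_conc = 8.9 × 10^-5/3.89 × 10^-4 = 0.229.
E = 0 − (0.0592/2) log Q = −(0.0592/2)(-0.641) = 0.0190 V.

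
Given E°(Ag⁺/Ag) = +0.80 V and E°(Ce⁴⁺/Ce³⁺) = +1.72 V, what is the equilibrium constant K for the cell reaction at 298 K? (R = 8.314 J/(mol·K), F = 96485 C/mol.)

3.6 × 10^15

E°_cell = +1.72 − (+0.80) = 0.92 V, with n = 1 electron transferred.
At equilibrium E = 0, so the Nernst equation gives ln K = nFE°/RT = (1)(96485)(0.92)/((8.314)(298)) = 35.83.
K = e^35.83 = 3.6 × 10^15.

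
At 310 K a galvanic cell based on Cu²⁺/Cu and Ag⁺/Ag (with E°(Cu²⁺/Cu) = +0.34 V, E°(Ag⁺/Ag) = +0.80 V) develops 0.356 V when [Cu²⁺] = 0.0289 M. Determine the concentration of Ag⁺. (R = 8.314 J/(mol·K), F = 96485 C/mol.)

0.0035 M

From the Nernst equation, ln Q = nF(E° − E)/RT = 2×96485×(0.46 − 0.356)/(8.314×310) = 7.787, so Q = 2410.
With Q = [Cu²⁺]/[Ag⁺]^2 and the known concentrations, [Ag⁺]^2 in the denominator gives [Ag⁺] = 0.0035 M.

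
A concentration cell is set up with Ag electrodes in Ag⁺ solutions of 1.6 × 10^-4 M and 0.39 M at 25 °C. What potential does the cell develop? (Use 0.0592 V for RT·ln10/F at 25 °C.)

Both half-cells are Ag⁺/Ag, so E°_cell = 0. The concentrated side is the cathode; the cell reaction moves Ag⁺ from high to low concentration with n = 1.
Q = [Ag⁺]_dilute/[Ag⁺]_conc = 1.6 × 10^-4/0.39 = 4.1 × 10^-4.
E = 0 − (0.0592/1) log Q = −(0.0592/1)(-3.387) = 0.2005 V.

0.20 V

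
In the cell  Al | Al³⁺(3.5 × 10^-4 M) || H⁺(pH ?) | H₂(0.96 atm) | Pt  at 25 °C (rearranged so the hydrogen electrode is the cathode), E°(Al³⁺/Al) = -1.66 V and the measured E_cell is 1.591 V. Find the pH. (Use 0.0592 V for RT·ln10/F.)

E°_cell = 1.66 V and n = 6.
log Q = n(E° − E)/0.0592 = 6×(1.66 − 1.591)/0.0592 = 6.993.
With Q = [Al³⁺]^2·P(H₂)^3 / [H⁺]^6, solving for [H⁺] gives log[H⁺] = -2.326, so pH = 2.33.

pH = 2.33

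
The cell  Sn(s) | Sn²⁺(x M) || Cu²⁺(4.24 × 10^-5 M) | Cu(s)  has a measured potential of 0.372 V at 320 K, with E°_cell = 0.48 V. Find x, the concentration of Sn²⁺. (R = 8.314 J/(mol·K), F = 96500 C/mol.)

From the Nernst equation, ln Q = nF(E° − E)/RT = 2×96500×(0.48 − 0.372)/(8.314×320) = 7.835, so Q = 2530.
With Q = [Sn²⁺]/[Cu²⁺] and the known concentrations, [Sn²⁺] in the numerator gives [Sn²⁺] = 0.11 M.

0.11 M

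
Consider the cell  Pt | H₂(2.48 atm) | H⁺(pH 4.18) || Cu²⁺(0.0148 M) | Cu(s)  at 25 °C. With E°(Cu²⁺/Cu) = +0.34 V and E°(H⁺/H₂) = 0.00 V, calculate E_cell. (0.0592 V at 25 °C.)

0.54 V

The Cu²⁺/Cu couple is the cathode, so E°_cell = 0.34 V; n = 2.
[H⁺] = 10^(−4.18) = 6.6 × 10^-5 M, and Q = [H⁺]^2 / ([Cu²⁺]·P(H₂)) = 1.19 × 10^-7.
E = E° − (0.0592/2) log Q = 0.34 − (0.0592/2)(-6.925) = 0.545 V.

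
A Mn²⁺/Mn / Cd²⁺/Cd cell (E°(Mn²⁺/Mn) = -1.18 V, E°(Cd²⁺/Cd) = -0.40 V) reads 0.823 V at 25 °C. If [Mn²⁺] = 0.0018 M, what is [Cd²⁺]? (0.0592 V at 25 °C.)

From the Nernst equation, log Q = n(E° − E)/0.0592 = 2(0.78 − 0.823)/0.0592 = -1.453, so Q = 0.0353.
With Q = [Mn²⁺]/[Cd²⁺] and the known concentrations, [Cd²⁺] in the denominator gives [Cd²⁺] = 0.051 M.

0.051 M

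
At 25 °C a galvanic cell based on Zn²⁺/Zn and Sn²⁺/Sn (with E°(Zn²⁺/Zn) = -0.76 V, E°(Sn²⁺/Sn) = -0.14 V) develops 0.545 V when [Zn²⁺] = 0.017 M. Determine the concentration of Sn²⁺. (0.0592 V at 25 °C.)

5 × 10^-5 M

From the Nernst equation, log Q = n(E° − E)/0.0592 = 2(0.62 − 0.545)/0.0592 = 2.534, so Q = 342.
With Q = [Zn²⁺]/[Sn²⁺] and the known concentrations, [Sn²⁺] in the denominator gives [Sn²⁺] = 5 × 10^-5 M.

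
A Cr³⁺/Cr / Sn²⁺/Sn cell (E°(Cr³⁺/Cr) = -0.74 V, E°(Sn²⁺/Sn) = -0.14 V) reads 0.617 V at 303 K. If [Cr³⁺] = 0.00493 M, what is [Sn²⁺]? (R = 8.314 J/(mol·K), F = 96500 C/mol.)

0.11 M

From the Nernst equation, ln Q = nF(E° − E)/RT = 6×96500×(0.60 − 0.617)/(8.314×303) = -3.907, so Q = 0.0201.
With Q = [Cr³⁺]^2/[Sn²⁺]^3 and the known concentrations, [Sn²⁺]^3 in the denominator gives [Sn²⁺] = 0.11 M.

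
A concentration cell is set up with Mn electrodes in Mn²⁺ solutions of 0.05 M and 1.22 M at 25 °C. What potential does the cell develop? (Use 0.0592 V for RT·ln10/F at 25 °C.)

0.041 V

Both half-cells are Mn²⁺/Mn, so E°_cell = 0. The concentrated side is the cathode; the cell reaction moves Mn²⁺ from high to low concentration with n = 2.
Q = [Mn²⁺]_dilute/[Mn²⁺]_conc = 0.05/1.22 = 0.0410.
E = 0 − (0.0592/2) log Q = −(0.0592/2)(-1.387) = 0.0411 V.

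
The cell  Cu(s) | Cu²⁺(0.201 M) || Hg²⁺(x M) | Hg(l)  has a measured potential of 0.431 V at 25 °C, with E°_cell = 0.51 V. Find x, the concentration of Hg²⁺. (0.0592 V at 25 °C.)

4.3 × 10^-4 M

From the Nernst equation, log Q = n(E° − E)/0.0592 = 2(0.51 − 0.431)/0.0592 = 2.669, so Q = 467.
With Q = [Cu²⁺]/[Hg²⁺] and the known concentrations, [Hg²⁺] in the denominator gives [Hg²⁺] = 4.3 × 10^-4 M.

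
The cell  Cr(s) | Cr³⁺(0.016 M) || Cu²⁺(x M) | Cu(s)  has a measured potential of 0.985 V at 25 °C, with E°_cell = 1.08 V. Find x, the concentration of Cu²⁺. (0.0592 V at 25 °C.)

3.9 × 10^-5 M

From the Nernst equation, log Q = n(E° − E)/0.0592 = 6(1.08 − 0.985)/0.0592 = 9.628, so Q = 4.25 × 10^9.
With Q = [Cr³⁺]^2/[Cu²⁺]^3 and the known concentrations, [Cu²⁺]^3 in the denominator gives [Cu²⁺] = 3.9 × 10^-5 M.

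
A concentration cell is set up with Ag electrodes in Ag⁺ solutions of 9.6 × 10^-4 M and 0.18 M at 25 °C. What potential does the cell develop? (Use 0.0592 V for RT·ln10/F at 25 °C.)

0.13 V

Both half-cells are Ag⁺/Ag, so E°_cell = 0. The concentrated side is the cathode; the cell reaction moves Ag⁺ from high to low concentration with n = 1.
Q = [Ag⁺]_dilute/[Ag⁺]_conc = 9.6 × 10^-4/0.18 = 0.00533.
E = 0 − (0.0592/1) log Q = −(0.0592/1)(-2.273) = 0.1346 V.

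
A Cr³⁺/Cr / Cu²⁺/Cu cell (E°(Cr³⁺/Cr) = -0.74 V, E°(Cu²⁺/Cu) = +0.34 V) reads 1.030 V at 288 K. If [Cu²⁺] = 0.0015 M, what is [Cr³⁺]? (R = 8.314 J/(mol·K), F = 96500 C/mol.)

From the Nernst equation, ln Q = nF(E° − E)/RT = 6×96500×(1.08 − 1.030)/(8.314×288) = 12.091, so Q = 1.78 × 10^5.
With Q = [Cr³⁺]^2/[Cu²⁺]^3 and the known concentrations, [Cr³⁺]^2 in the numerator gives [Cr³⁺] = 0.025 M.

0.025 M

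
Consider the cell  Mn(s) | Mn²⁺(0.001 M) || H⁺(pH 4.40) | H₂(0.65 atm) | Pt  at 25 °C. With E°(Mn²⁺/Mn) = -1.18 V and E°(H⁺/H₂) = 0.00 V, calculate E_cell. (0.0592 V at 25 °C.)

1.01 V

The hydrogen couple is the cathode, so E°_cell = 1.18 V; n = 2.
[H⁺] = 10^(−4.40) = 4 × 10^-5 M, and Q = [Mn²⁺]·P(H₂) / [H⁺]^2 = 4.1 × 10^5.
E = E° − (0.0592/2) log Q = 1.18 − (0.0592/2)(5.613) = 1.014 V.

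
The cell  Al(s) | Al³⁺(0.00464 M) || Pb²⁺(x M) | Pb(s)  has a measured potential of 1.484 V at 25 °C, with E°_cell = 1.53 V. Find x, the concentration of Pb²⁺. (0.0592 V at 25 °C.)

7.8 × 10^-4 M

From the Nernst equation, log Q = n(E° − E)/0.0592 = 6(1.53 − 1.484)/0.0592 = 4.662, so Q = 4.59 × 10^4.
With Q = [Al³⁺]^2/[Pb²⁺]^3 and the known concentrations, [Pb²⁺]^3 in the denominator gives [Pb²⁺] = 7.8 × 10^-4 M.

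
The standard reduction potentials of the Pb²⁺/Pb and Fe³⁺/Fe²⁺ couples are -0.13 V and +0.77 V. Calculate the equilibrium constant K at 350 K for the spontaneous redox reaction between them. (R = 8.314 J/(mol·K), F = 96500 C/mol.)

8.4 × 10^25

E°_cell = +0.77 − (-0.13) = 0.90 V, with n = 2 electrons transferred.
At equilibrium E = 0, so the Nernst equation gives ln K = nFE°/RT = (2)(96500)(0.90)/((8.314)(350)) = 59.69.
K = e^59.69 = 8.4 × 10^25.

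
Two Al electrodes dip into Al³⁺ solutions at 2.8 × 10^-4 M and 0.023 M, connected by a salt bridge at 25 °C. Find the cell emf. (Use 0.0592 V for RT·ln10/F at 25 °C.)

0.038 V

Both half-cells are Al³⁺/Al, so E°_cell = 0. The concentrated side is the cathode; the cell reaction moves Al³⁺ from high to low concentration with n = 3.
Q = [Al³⁺]_dilute/[Al³⁺]_conc = 2.8 × 10^-4/0.023 = 0.0122.
E = 0 − (0.0592/3) log Q = −(0.0592/3)(-1.915) = 0.0378 V.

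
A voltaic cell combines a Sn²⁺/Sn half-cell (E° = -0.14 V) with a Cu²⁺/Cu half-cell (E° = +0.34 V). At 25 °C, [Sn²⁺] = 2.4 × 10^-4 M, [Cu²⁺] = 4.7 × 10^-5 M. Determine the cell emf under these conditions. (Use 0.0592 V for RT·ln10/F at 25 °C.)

0.459 V

The Cu²⁺/Cu couple has the higher reduction potential and acts as the cathode, so E°_cell = +0.34 − (-0.14) = 0.48 V.
Balancing electrons gives n = 2; the reaction quotient is Q = [Sn²⁺]/[Cu²⁺] = 5.11.
At 25 °C, E = E° − (0.0592/n) log Q = 0.48 − (0.0592/2)(0.708) = 0.480 − 0.021 = 0.459 V.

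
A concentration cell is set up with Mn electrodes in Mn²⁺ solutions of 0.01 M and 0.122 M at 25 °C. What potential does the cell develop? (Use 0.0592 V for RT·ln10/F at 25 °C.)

0.032 V

Both half-cells are Mn²⁺/Mn, so E°_cell = 0. The concentrated side is the cathode; the cell reaction moves Mn²⁺ from high to low concentration with n = 2.
Q = [Mn²⁺]_dilute/[Mn²⁺]_conc = 0.01/0.122 = 0.0820.
E = 0 − (0.0592/2) log Q = −(0.0592/2)(-1.086) = 0.0321 V.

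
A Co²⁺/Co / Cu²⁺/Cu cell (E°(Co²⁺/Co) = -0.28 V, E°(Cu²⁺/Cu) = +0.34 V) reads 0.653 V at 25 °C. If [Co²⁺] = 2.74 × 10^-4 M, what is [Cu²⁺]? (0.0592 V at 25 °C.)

0.0036 M

From the Nernst equation, log Q = n(E° − E)/0.0592 = 2(0.62 − 0.653)/0.0592 = -1.115, so Q = 0.0768.
With Q = [Co²⁺]/[Cu²⁺] and the known concentrations, [Cu²⁺] in the denominator gives [Cu²⁺] = 0.0036 M.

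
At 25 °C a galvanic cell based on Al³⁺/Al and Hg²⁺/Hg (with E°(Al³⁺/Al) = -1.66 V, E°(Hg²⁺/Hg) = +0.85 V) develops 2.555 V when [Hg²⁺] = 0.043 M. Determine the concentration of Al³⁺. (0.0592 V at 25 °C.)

4.7 × 10^-5 M

From the Nernst equation, log Q = n(E° − E)/0.0592 = 6(2.51 − 2.555)/0.0592 = -4.561, so Q = 2.75 × 10^-5.
With Q = [Al³⁺]^2/[Hg²⁺]^3 and the known concentrations, [Al³⁺]^2 in the numerator gives [Al³⁺] = 4.7 × 10^-5 M.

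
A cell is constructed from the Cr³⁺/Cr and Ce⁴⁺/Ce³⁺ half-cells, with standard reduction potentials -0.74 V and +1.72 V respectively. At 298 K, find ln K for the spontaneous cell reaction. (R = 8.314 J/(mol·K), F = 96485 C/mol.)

ln K = 287.4

E°_cell = +1.72 − (-0.74) = 2.46 V, with n = 3 electrons transferred.
At equilibrium E = 0, so the Nernst equation gives ln K = nFE°/RT = (3)(96485)(2.46)/((8.314)(298)) = 287.40.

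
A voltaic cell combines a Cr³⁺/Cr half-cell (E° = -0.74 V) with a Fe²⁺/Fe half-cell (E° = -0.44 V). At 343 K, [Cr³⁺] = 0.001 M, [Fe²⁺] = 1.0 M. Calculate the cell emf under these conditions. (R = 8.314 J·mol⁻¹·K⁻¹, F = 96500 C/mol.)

0.368 V

The Fe²⁺/Fe couple has the higher reduction potential and acts as the cathode, so E°_cell = -0.44 − (-0.74) = 0.30 V.
Balancing electrons gives n = 6; the reaction quotient is Q = [Cr³⁺]^2/[Fe²⁺]^3 = 1 × 10^-6.
E = E° − (RT/nF) ln Q = 0.30 − (8.314×343)/(6×96500) × (-13.816) = 0.300 + 0.068 = 0.368 V.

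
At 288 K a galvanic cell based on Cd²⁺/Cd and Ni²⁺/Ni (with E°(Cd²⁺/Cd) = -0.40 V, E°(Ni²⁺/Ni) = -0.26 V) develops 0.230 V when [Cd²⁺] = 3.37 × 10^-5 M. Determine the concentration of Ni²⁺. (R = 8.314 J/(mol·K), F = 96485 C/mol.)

From the Nernst equation, ln Q = nF(E° − E)/RT = 2×96485×(0.14 − 0.230)/(8.314×288) = -7.253, so Q = 7.08 × 10^-4.
With Q = [Cd²⁺]/[Ni²⁺] and the known concentrations, [Ni²⁺] in the denominator gives [Ni²⁺] = 0.048 M.

0.048 M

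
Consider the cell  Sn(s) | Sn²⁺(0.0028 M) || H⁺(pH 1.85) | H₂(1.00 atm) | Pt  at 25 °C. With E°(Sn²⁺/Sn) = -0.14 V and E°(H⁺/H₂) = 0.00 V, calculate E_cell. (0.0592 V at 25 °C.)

0.11 V

The hydrogen couple is the cathode, so E°_cell = 0.14 V; n = 2.
[H⁺] = 10^(−1.85) = 0.014 M, and Q = [Sn²⁺]·P(H₂) / [H⁺]^2 = 14.0.
E = E° − (0.0592/2) log Q = 0.14 − (0.0592/2)(1.147) = 0.106 V.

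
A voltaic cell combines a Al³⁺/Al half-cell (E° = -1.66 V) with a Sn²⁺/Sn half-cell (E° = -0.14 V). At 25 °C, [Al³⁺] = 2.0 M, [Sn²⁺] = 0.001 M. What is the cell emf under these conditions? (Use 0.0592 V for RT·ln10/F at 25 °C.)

The Sn²⁺/Sn couple has the higher reduction potential and acts as the cathode, so E°_cell = -0.14 − (-1.66) = 1.52 V.
Balancing electrons gives n = 6; the reaction quotient is Q = [Al³⁺]^2/[Sn²⁺]^3 = 4 × 10^9.
At 25 °C, E = E° − (0.0592/n) log Q = 1.52 − (0.0592/6)(9.602) = 1.520 − 0.095 = 1.425 V.

1.43 V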